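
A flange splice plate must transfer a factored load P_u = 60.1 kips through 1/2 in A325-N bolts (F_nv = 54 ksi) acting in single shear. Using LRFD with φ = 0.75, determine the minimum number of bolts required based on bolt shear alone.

A_b = π·0.5²/4 = 0.1963 in².
Per-bolt design strength φR_n = 0.75 × 54 × 0.1963 × 1 = 7.952 kips.
n ≥ 60.1 / 7.952 = 7.558 → use 8 bolts.

8 bolts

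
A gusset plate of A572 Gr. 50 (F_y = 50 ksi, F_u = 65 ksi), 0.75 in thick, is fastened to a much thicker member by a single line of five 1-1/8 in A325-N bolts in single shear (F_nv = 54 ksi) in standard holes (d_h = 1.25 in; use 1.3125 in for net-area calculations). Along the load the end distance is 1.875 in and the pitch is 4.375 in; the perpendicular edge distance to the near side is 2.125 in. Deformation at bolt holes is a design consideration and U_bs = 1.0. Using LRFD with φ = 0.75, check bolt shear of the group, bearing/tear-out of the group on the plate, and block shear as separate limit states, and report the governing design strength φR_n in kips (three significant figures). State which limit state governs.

Bolt shear: A_b = π·1.125²/4 = 0.994 in²; R_n = 54 × 0.994 × 5 × 1 = 268.4 kips → 0.75 × 268.4 = 201 kips.
Bearing: edge l_c = 1.25, r_n = 73.12 kips; interior l_c = 3.125, r_n = 131.6 kips; R_n = 73.12 + 4·131.6 = 599.6 kips → 450 kips.
Block shear: A_gv = 14.53, A_nv = 10.1, A_nt = 1.102 in²; R_n = min(0.6F_uA_nv, 0.6F_yA_gv) + U_bs·F_u·A_nt = 465.6 kips → 349 kips.
Bolt shear governs: 201 kips.

201 kips (bolt shear governs)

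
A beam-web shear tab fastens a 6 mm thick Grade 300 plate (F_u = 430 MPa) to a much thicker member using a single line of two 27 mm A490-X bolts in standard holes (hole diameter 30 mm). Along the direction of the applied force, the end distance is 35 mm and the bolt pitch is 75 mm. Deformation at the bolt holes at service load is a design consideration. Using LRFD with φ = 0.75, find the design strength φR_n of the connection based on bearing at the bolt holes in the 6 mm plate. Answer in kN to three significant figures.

151 kN

Per bolt r_n = 1.2 l_c t F_u ≤ 2.4 d t F_u; upper limit = 2.4 × 27 × 6 × 430 / 1000 = 167.2 kN.
Edge bolt: l_c = 35 − 30/2 = 20 mm → 1.2 × 20 × 6 × 430 / 1000 = 61.92 → r_n = 61.92 kN.
Interior bolts: l_c = 75 − 30 = 45 mm → 1.2 × 45 × 6 × 430 / 1000 = 139.3 → r_n = 139.3 kN.
R_n = 1 × 61.92 + 1 × 139.3 = 201.2 kN.
Design strength φR_n = 0.75 × 201.2 = 151 kN.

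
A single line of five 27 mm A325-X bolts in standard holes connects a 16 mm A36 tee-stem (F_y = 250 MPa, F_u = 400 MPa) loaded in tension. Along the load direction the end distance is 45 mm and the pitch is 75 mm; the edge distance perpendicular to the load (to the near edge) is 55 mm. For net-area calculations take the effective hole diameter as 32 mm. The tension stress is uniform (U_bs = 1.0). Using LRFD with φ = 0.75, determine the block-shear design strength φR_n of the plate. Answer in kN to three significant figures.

766 kN

Shear plane L_v = 45 + 4·75 = 345 mm; A_gv = 345 × 16 = 5520 mm².
A_nv = (345 − 4.5·32) × 16 = 3216 mm².
A_nt = (55 − 0.5·32) × 16 = 624 mm².
0.6 F_u A_nv = 771.8 kN; 0.6 F_y A_gv = 828 kN → shear rupture governs the shear term.
R_n = 771.8 + 1.0 × 400 × 624 / 1000 = 1021 kN.
Design strength φR_n = 0.75 × 1021 = 766 kN.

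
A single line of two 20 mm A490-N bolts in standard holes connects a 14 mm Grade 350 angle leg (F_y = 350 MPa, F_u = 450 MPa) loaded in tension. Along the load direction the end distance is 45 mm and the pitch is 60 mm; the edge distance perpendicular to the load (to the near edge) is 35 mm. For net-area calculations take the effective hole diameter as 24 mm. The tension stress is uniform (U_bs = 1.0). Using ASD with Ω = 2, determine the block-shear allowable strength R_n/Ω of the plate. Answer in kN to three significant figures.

203 kN

Shear plane L_v = 45 + 1·60 = 105 mm; A_gv = 105 × 14 = 1470 mm².
A_nv = (105 − 1.5·24) × 14 = 966 mm².
A_nt = (35 − 0.5·24) × 14 = 322 mm².
0.6 F_u A_nv = 260.8 kN; 0.6 F_y A_gv = 308.7 kN → shear rupture governs the shear term.
R_n = 260.8 + 1.0 × 450 × 322 / 1000 = 405.7 kN.
Allowable strength R_n/Ω = 405.7 / 2 = 203 kN.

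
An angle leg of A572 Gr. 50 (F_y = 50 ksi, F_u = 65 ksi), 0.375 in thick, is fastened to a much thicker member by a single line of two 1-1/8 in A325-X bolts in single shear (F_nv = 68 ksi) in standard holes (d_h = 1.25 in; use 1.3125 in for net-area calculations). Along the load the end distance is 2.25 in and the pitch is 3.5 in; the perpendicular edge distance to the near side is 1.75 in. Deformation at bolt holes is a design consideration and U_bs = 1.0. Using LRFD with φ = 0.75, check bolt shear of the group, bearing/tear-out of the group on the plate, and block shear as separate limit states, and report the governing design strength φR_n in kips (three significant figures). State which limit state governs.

Bolt shear: A_b = π·1.125²/4 = 0.994 in²; R_n = 68 × 0.994 × 2 × 1 = 135.2 kips → 0.75 × 135.2 = 101 kips.
Bearing: edge l_c = 1.625, r_n = 47.53 kips; interior l_c = 2.25, r_n = 65.81 kips; R_n = 47.53 + 1·65.81 = 113.3 kips → 85 kips.
Block shear: A_gv = 2.156, A_nv = 1.418, A_nt = 0.4102 in²; R_n = min(0.6F_uA_nv, 0.6F_yA_gv) + U_bs·F_u·A_nt = 81.96 kips → 61.5 kips.
Block shear governs: 61.5 kips.

61.5 kips (block shear governs)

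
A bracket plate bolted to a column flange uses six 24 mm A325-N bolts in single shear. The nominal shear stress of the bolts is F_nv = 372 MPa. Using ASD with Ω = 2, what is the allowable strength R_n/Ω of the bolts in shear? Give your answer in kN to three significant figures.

A_b = π × 24² / 4 = 452.4 mm².
R_n = F_nv · A_b · n · n_s = 372 × 452.4 × 6 × 1 / 1000 = 1010 kN.
Allowable strength R_n/Ω = 1010 / 2 = 505 kN.

505 kN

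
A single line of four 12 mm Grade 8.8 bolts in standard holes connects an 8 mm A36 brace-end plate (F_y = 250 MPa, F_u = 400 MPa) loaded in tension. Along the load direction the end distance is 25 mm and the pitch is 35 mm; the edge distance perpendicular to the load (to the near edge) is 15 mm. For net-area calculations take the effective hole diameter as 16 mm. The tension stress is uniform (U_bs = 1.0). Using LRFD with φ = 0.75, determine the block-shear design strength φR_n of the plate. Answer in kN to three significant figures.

123 kN

Shear plane L_v = 25 + 3·35 = 130 mm; A_gv = 130 × 8 = 1040 mm².
A_nv = (130 − 3.5·16) × 8 = 592 mm².
A_nt = (15 − 0.5·16) × 8 = 56 mm².
0.6 F_u A_nv = 142.1 kN; 0.6 F_y A_gv = 156 kN → shear rupture governs the shear term.
R_n = 142.1 + 1.0 × 400 × 56 / 1000 = 164.5 kN.
Design strength φR_n = 0.75 × 164.5 = 123 kN.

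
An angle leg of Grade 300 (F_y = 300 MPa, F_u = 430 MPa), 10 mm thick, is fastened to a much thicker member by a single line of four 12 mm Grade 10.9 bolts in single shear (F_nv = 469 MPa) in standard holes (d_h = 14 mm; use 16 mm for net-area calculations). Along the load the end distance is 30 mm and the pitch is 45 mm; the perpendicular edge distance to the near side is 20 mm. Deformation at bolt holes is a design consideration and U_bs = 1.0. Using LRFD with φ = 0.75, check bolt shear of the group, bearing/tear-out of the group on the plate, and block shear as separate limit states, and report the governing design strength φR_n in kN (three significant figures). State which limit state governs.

Bolt shear: A_b = π·12²/4 = 113.1 mm²; R_n = 469 × 113.1 × 4 × 1 / 1000 = 212.2 kN → 0.75 × 212.2 = 159 kN.
Bearing: edge l_c = 23, r_n = 118.7 kN; interior l_c = 31, r_n = 123.8 kN; R_n = 118.7 + 3·123.8 = 490.2 kN → 368 kN.
Block shear: A_gv = 1650, A_nv = 1090, A_nt = 120 mm²; R_n = min(0.6F_uA_nv, 0.6F_yA_gv) + U_bs·F_u·A_nt = 332.8 kN → 250 kN.
Bolt shear governs: 159 kN.

159 kN (bolt shear governs)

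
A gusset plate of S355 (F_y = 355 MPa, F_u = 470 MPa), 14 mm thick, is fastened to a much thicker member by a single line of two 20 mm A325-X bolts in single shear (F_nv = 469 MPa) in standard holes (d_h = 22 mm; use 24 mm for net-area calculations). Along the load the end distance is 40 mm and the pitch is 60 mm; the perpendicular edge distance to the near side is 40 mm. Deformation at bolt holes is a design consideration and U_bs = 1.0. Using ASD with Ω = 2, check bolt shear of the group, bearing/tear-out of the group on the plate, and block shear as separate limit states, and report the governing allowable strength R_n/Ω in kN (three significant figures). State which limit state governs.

Bolt shear: A_b = π·20²/4 = 314.2 mm²; R_n = 469 × 314.2 × 2 × 1 / 1000 = 294.7 kN → 294.7 / 2 = 147 kN.
Bearing: edge l_c = 29, r_n = 229 kN; interior l_c = 38, r_n = 300 kN; R_n = 229 + 1·300 = 529 kN → 265 kN.
Block shear: A_gv = 1400, A_nv = 896, A_nt = 392 mm²; R_n = min(0.6F_uA_nv, 0.6F_yA_gv) + U_bs·F_u·A_nt = 436.9 kN → 218 kN.
Bolt shear governs: 147 kN.

147 kN (bolt shear governs)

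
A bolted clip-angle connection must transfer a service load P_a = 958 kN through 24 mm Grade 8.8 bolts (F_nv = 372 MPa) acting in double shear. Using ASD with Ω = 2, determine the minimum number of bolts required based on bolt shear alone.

6 bolts

A_b = π·24²/4 = 452.4 mm².
Per-bolt allowable strength R_n/Ω = 372 × 452.4 × 2 / 1000 / 2 = 168.3 kN.
n ≥ 958 / 168.3 = 5.693 → use 6 bolts.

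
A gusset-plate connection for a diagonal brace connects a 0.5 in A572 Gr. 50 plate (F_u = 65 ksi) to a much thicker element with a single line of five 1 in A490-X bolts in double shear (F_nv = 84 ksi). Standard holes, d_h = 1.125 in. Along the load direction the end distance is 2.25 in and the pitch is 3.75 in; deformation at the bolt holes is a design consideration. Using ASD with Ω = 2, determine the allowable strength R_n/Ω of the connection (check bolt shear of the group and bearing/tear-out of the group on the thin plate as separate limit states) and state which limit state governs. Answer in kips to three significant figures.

Bolt shear: A_b = π·1²/4 = 0.7854 in²; R_n = 84 × 0.7854 × 5 × 2 = 659.7 kips → 659.7 / 2 = 330 kips.
Bearing (1.2 l_c t F_u ≤ 2.4 d t F_u): upper limit = 2.4·1·0.5·65 = 78 kips.
  Edge l_c = 2.25 − 1.125/2 = 1.688 → r_n = 65.81 kips; interior l_c = 3.75 − 1.125 = 2.625 → r_n = 78 kips.
  R_n,bearing = 1·65.81 + 4·78 = 377.8 kips → 377.8 / 2 = 189 kips.
Bearing governs: 189 kips.

189 kips (bearing governs)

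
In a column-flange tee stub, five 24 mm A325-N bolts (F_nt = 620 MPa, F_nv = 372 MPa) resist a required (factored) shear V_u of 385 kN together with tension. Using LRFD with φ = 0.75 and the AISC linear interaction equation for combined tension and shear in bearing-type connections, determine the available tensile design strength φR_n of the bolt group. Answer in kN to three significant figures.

726 kN

A_b = π·24²/4 = 452.4 mm²; f_rv = 385 × 1000 / (5 × 452.4) = 170.2 MPa.
F'_nt = 1.3 F_nt − (F_nt / φF_nv) f_rv = 1.3·620 − (620/(0.75·372))·170.2 = 427.8 MPa, capped at F_nt → F'_nt = 427.8 MPa.
R_n = F'_nt · A_b · n = 427.8 × 452.4 × 5 / 1000 = 967.6 kN.
Design strength φR_n = 0.75 × 967.6 = 726 kN.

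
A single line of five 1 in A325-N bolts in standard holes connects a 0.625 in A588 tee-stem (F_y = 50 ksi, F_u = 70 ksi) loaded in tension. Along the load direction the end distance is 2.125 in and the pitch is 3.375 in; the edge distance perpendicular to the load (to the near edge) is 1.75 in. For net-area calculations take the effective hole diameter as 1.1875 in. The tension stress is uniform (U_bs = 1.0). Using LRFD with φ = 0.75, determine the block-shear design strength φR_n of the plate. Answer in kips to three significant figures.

Shear plane L_v = 2.125 + 4·3.375 = 15.62 in; A_gv = 15.62 × 0.625 = 9.766 in².
A_nv = (15.62 − 4.5·1.1875) × 0.625 = 6.426 in².
A_nt = (1.75 − 0.5·1.1875) × 0.625 = 0.7227 in².
0.6 F_u A_nv = 269.9 kips; 0.6 F_y A_gv = 293 kips → shear rupture governs the shear term.
R_n = 269.9 + 1.0 × 70 × 0.7227 = 320.5 kips.
Design strength φR_n = 0.75 × 320.5 = 240 kips.

240 kips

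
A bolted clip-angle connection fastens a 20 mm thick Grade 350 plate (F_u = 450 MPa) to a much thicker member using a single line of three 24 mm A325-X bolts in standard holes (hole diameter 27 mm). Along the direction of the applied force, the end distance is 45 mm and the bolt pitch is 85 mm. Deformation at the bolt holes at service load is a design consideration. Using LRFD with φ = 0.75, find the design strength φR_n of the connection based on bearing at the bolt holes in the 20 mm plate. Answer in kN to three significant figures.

1030 kN

Per bolt r_n = 1.2 l_c t F_u ≤ 2.4 d t F_u; upper limit = 2.4 × 24 × 20 × 450 / 1000 = 518.4 kN.
Edge bolt: l_c = 45 − 27/2 = 31.5 mm → 1.2 × 31.5 × 20 × 450 / 1000 = 340.2 → r_n = 340.2 kN.
Interior bolts: l_c = 85 − 27 = 58 mm → 1.2 × 58 × 20 × 450 / 1000 = 626.4 → r_n = 518.4 kN.
R_n = 1 × 340.2 + 2 × 518.4 = 1377 kN.
Design strength φR_n = 0.75 × 1377 = 1030 kN.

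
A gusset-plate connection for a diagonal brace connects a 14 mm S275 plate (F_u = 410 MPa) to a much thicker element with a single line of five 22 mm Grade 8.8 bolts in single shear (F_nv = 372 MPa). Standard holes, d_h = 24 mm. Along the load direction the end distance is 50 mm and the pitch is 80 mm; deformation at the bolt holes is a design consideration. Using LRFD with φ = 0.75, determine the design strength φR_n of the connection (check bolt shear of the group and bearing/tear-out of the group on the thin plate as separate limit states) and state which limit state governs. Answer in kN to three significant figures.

530 kN (bolt shear governs)

Bolt shear: A_b = π·22²/4 = 380.1 mm²; R_n = 372 × 380.1 × 5 × 1 / 1000 = 707 kN → 0.75 × 707 = 530 kN.
Bearing (1.2 l_c t F_u ≤ 2.4 d t F_u): upper limit = 2.4·22·14·410 / 1000 = 303.1 kN.
  Edge l_c = 50 − 24/2 = 38 → r_n = 261.7 kN; interior l_c = 80 − 24 = 56 → r_n = 303.1 kN.
  R_n,bearing = 1·261.7 + 4·303.1 = 1474 kN → 0.75 × 1474 = 1110 kN.
Bolt shear governs: 530 kN.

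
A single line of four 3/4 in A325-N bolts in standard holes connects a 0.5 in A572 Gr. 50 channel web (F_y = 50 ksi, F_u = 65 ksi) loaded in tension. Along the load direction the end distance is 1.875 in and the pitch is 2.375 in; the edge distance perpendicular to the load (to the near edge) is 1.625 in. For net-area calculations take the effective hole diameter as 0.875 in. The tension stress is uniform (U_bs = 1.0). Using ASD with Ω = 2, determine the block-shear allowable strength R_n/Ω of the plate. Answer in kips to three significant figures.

77.2 kips

Shear plane L_v = 1.875 + 3·2.375 = 9 in; A_gv = 9 × 0.5 = 4.5 in².
A_nv = (9 − 3.5·0.875) × 0.5 = 2.969 in².
A_nt = (1.625 − 0.5·0.875) × 0.5 = 0.5938 in².
0.6 F_u A_nv = 115.8 kips; 0.6 F_y A_gv = 135 kips → shear rupture governs the shear term.
R_n = 115.8 + 1.0 × 65 × 0.5938 = 154.4 kips.
Allowable strength R_n/Ω = 154.4 / 2 = 77.2 kips.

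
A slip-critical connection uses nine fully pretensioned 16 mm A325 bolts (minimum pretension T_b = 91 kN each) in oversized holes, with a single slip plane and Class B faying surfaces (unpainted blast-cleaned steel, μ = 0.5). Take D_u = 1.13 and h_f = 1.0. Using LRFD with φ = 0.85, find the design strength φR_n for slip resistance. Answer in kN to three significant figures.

393 kN

R_n = μ · D_u · h_f · T_b · n_s · n_b = 0.5 × 1.13 × 1.0 × 91 × 1 × 9 = 462.7 kN.
Design strength φR_n = 0.85 × 462.7 = 393 kN.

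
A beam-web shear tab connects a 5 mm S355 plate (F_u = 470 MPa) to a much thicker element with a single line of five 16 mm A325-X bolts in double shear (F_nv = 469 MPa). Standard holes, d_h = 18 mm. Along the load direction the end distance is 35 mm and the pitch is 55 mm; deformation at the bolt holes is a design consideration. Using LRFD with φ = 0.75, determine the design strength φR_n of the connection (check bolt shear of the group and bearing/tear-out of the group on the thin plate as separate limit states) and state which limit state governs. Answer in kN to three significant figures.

Bolt shear: A_b = π·16²/4 = 201.1 mm²; R_n = 469 × 201.1 × 5 × 2 / 1000 = 943 kN → 0.75 × 943 = 707 kN.
Bearing (1.2 l_c t F_u ≤ 2.4 d t F_u): upper limit = 2.4·16·5·470 / 1000 = 90.24 kN.
  Edge l_c = 35 − 18/2 = 26 → r_n = 73.32 kN; interior l_c = 55 − 18 = 37 → r_n = 90.24 kN.
  R_n,bearing = 1·73.32 + 4·90.24 = 434.3 kN → 0.75 × 434.3 = 326 kN.
Bearing governs: 326 kN.

326 kN (bearing governs)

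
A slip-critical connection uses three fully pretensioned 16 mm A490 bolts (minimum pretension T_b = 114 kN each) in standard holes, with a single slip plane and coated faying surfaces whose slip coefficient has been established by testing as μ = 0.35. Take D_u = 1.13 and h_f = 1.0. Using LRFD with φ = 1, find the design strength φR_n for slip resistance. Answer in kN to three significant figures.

R_n = μ · D_u · h_f · T_b · n_s · n_b = 0.35 × 1.13 × 1.0 × 114 × 1 × 3 = 135.3 kN.
Design strength φR_n = 1 × 135.3 = 135 kN.

135 kN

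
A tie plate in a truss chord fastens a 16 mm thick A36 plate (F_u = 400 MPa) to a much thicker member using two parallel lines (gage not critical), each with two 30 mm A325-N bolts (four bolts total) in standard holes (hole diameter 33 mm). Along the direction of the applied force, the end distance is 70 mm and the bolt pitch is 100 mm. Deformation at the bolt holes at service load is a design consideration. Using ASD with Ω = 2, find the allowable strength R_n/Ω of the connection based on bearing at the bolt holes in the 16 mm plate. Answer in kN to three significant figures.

Per bolt r_n = 1.2 l_c t F_u ≤ 2.4 d t F_u; upper limit = 2.4 × 30 × 16 × 400 / 1000 = 460.8 kN.
Edge bolt: l_c = 70 − 33/2 = 53.5 mm → 1.2 × 53.5 × 16 × 400 / 1000 = 410.9 → r_n = 410.9 kN.
Interior bolts: l_c = 100 − 33 = 67 mm → 1.2 × 67 × 16 × 400 / 1000 = 514.6 → r_n = 460.8 kN.
R_n = 2 × 410.9 + 2 × 460.8 = 1743 kN.
Allowable strength R_n/Ω = 1743 / 2 = 872 kN.

872 kN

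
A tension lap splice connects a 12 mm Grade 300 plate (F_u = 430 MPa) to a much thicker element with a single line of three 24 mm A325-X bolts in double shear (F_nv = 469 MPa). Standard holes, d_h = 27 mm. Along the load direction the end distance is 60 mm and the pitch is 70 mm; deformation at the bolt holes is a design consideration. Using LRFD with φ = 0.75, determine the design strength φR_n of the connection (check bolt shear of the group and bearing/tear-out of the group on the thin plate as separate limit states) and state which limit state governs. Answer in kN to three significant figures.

Bolt shear: A_b = π·24²/4 = 452.4 mm²; R_n = 469 × 452.4 × 3 × 2 / 1000 = 1273 kN → 0.75 × 1273 = 955 kN.
Bearing (1.2 l_c t F_u ≤ 2.4 d t F_u): upper limit = 2.4·24·12·430 / 1000 = 297.2 kN.
  Edge l_c = 60 − 27/2 = 46.5 → r_n = 287.9 kN; interior l_c = 70 − 27 = 43 → r_n = 266.3 kN.
  R_n,bearing = 1·287.9 + 2·266.3 = 820.4 kN → 0.75 × 820.4 = 615 kN.
Bearing governs: 615 kN.

615 kN (bearing governs)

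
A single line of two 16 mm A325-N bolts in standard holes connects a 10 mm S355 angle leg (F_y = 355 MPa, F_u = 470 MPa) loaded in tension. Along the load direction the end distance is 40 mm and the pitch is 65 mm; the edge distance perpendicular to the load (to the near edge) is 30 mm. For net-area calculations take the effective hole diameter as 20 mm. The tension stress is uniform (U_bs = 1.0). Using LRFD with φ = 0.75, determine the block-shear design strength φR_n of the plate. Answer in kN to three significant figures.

229 kN

Shear plane L_v = 40 + 1·65 = 105 mm; A_gv = 105 × 10 = 1050 mm².
A_nv = (105 − 1.5·20) × 10 = 750 mm².
A_nt = (30 − 0.5·20) × 10 = 200 mm².
0.6 F_u A_nv = 211.5 kN; 0.6 F_y A_gv = 223.7 kN → shear rupture governs the shear term.
R_n = 211.5 + 1.0 × 470 × 200 / 1000 = 305.5 kN.
Design strength φR_n = 0.75 × 305.5 = 229 kN.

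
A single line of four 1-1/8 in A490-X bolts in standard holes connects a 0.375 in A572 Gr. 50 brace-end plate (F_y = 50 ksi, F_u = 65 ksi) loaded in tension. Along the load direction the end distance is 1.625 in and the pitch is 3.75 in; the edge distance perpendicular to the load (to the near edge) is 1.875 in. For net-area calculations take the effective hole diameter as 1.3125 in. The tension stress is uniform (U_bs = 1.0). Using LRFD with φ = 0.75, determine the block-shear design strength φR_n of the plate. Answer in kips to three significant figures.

113 kips

Shear plane L_v = 1.625 + 3·3.75 = 12.88 in; A_gv = 12.88 × 0.375 = 4.828 in².
A_nv = (12.88 − 3.5·1.3125) × 0.375 = 3.105 in².
A_nt = (1.875 − 0.5·1.3125) × 0.375 = 0.457 in².
0.6 F_u A_nv = 121.1 kips; 0.6 F_y A_gv = 144.8 kips → shear rupture governs the shear term.
R_n = 121.1 + 1.0 × 65 × 0.457 = 150.8 kips.
Design strength φR_n = 0.75 × 150.8 = 113 kips.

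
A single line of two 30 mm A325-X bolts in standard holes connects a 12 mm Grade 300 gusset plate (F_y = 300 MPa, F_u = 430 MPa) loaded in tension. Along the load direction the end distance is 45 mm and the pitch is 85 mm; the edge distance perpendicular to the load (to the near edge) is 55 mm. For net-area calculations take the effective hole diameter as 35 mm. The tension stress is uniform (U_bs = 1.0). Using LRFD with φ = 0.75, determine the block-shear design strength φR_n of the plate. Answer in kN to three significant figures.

Shear plane L_v = 45 + 1·85 = 130 mm; A_gv = 130 × 12 = 1560 mm².
A_nv = (130 − 1.5·35) × 12 = 930 mm².
A_nt = (55 − 0.5·35) × 12 = 450 mm².
0.6 F_u A_nv = 239.9 kN; 0.6 F_y A_gv = 280.8 kN → shear rupture governs the shear term.
R_n = 239.9 + 1.0 × 430 × 450 / 1000 = 433.4 kN.
Design strength φR_n = 0.75 × 433.4 = 325 kN.

325 kN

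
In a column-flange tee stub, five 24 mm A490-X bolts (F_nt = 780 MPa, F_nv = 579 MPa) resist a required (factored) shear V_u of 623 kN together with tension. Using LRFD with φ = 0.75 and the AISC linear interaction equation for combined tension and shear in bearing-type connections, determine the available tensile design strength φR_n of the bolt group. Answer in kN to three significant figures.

A_b = π·24²/4 = 452.4 mm²; f_rv = 623 × 1000 / (5 × 452.4) = 275.4 MPa.
F'_nt = 1.3 F_nt − (F_nt / φF_nv) f_rv = 1.3·780 − (780/(0.75·579))·275.4 = 519.3 MPa, capped at F_nt → F'_nt = 519.3 MPa.
R_n = F'_nt · A_b · n = 519.3 × 452.4 × 5 / 1000 = 1175 kN.
Design strength φR_n = 0.75 × 1175 = 881 kN.

881 kN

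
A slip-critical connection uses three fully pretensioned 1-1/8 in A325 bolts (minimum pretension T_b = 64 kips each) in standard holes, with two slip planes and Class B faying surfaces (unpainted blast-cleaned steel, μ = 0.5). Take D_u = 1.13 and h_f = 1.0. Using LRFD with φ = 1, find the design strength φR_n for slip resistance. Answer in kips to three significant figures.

217 kips

R_n = μ · D_u · h_f · T_b · n_s · n_b = 0.5 × 1.13 × 1.0 × 64 × 2 × 3 = 217 kips.
Design strength φR_n = 1 × 217 = 217 kips.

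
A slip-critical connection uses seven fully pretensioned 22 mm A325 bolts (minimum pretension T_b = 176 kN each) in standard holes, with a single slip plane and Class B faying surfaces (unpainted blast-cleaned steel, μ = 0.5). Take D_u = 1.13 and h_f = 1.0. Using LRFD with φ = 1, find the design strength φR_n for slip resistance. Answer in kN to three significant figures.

696 kN

R_n = μ · D_u · h_f · T_b · n_s · n_b = 0.5 × 1.13 × 1.0 × 176 × 1 × 7 = 696.1 kN.
Design strength φR_n = 1 × 696.1 = 696 kN.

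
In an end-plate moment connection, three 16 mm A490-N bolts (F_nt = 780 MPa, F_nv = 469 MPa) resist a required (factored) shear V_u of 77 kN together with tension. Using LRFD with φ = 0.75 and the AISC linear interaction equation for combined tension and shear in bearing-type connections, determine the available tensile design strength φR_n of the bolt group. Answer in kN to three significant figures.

A_b = π·16²/4 = 201.1 mm²; f_rv = 77 × 1000 / (3 × 201.1) = 127.7 MPa.
F'_nt = 1.3 F_nt − (F_nt / φF_nv) f_rv = 1.3·780 − (780/(0.75·469))·127.7 = 730.9 MPa, capped at F_nt → F'_nt = 730.9 MPa.
R_n = F'_nt · A_b · n = 730.9 × 201.1 × 3 / 1000 = 440.9 kN.
Design strength φR_n = 0.75 × 440.9 = 331 kN.

331 kN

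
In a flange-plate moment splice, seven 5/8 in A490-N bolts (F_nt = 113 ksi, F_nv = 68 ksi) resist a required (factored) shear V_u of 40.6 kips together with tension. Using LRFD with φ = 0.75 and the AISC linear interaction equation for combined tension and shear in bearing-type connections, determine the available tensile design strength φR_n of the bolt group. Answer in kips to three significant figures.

169 kips

A_b = π·0.625²/4 = 0.3068 in²; f_rv = 40.6 / (7 × 0.3068) = 18.91 ksi.
F'_nt = 1.3 F_nt − (F_nt / φF_nv) f_rv = 1.3·113 − (113/(0.75·68))·18.91 = 105 ksi, capped at F_nt → F'_nt = 105 ksi.
R_n = F'_nt · A_b · n = 105 × 0.3068 × 7 = 225.5 kips.
Design strength φR_n = 0.75 × 225.5 = 169 kips.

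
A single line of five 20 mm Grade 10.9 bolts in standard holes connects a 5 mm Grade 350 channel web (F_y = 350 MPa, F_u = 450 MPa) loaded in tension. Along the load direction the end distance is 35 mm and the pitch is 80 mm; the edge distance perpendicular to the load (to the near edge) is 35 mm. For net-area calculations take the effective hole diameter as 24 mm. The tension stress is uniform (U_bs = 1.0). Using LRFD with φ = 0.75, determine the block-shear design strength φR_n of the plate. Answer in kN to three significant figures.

289 kN

Shear plane L_v = 35 + 4·80 = 355 mm; A_gv = 355 × 5 = 1775 mm².
A_nv = (355 − 4.5·24) × 5 = 1235 mm².
A_nt = (35 − 0.5·24) × 5 = 115 mm².
0.6 F_u A_nv = 333.4 kN; 0.6 F_y A_gv = 372.8 kN → shear rupture governs the shear term.
R_n = 333.4 + 1.0 × 450 × 115 / 1000 = 385.2 kN.
Design strength φR_n = 0.75 × 385.2 = 289 kN.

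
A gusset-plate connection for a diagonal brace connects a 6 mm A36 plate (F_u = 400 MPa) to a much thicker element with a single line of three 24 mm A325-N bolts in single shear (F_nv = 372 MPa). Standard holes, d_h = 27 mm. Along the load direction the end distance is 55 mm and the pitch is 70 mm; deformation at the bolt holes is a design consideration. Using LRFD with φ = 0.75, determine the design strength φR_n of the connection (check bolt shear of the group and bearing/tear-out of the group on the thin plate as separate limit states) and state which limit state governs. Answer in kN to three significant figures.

275 kN (bearing governs)

Bolt shear: A_b = π·24²/4 = 452.4 mm²; R_n = 372 × 452.4 × 3 × 1 / 1000 = 504.9 kN → 0.75 × 504.9 = 379 kN.
Bearing (1.2 l_c t F_u ≤ 2.4 d t F_u): upper limit = 2.4·24·6·400 / 1000 = 138.2 kN.
  Edge l_c = 55 − 27/2 = 41.5 → r_n = 119.5 kN; interior l_c = 70 − 27 = 43 → r_n = 123.8 kN.
  R_n,bearing = 1·119.5 + 2·123.8 = 367.2 kN → 0.75 × 367.2 = 275 kN.
Bearing governs: 275 kN.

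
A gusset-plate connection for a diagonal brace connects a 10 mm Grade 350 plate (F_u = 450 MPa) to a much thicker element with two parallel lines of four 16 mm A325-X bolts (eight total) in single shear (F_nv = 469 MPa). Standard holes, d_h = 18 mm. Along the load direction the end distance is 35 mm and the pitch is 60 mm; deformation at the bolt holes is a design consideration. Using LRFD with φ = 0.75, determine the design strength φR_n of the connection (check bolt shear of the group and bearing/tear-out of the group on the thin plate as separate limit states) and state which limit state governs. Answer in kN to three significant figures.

Bolt shear: A_b = π·16²/4 = 201.1 mm²; R_n = 469 × 201.1 × 8 × 1 / 1000 = 754.4 kN → 0.75 × 754.4 = 566 kN.
Bearing (1.2 l_c t F_u ≤ 2.4 d t F_u): upper limit = 2.4·16·10·450 / 1000 = 172.8 kN.
  Edge l_c = 35 − 18/2 = 26 → r_n = 140.4 kN; interior l_c = 60 − 18 = 42 → r_n = 172.8 kN.
  R_n,bearing = 2·140.4 + 6·172.8 = 1318 kN → 0.75 × 1318 = 988 kN.
Bolt shear governs: 566 kN.

566 kN (bolt shear governs)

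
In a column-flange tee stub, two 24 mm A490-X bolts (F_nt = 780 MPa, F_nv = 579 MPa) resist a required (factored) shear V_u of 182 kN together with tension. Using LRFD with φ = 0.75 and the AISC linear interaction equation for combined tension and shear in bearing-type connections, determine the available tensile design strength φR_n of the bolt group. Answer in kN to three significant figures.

443 kN

A_b = π·24²/4 = 452.4 mm²; f_rv = 182 × 1000 / (2 × 452.4) = 201.2 MPa.
F'_nt = 1.3 F_nt − (F_nt / φF_nv) f_rv = 1.3·780 − (780/(0.75·579))·201.2 = 652.7 MPa, capped at F_nt → F'_nt = 652.7 MPa.
R_n = F'_nt · A_b · n = 652.7 × 452.4 × 2 / 1000 = 590.5 kN.
Design strength φR_n = 0.75 × 590.5 = 443 kN.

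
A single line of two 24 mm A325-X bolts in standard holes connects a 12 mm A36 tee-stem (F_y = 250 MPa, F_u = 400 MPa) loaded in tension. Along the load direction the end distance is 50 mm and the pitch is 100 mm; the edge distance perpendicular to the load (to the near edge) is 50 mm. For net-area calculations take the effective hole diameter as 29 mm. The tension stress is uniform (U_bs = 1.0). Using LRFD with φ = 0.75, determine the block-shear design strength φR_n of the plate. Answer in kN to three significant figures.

330 kN

Shear plane L_v = 50 + 1·100 = 150 mm; A_gv = 150 × 12 = 1800 mm².
A_nv = (150 − 1.5·29) × 12 = 1278 mm².
A_nt = (50 − 0.5·29) × 12 = 426 mm².
0.6 F_u A_nv = 306.7 kN; 0.6 F_y A_gv = 270 kN → shear yielding governs the shear term.
R_n = 270 + 1.0 × 400 × 426 / 1000 = 440.4 kN.
Design strength φR_n = 0.75 × 440.4 = 330 kN.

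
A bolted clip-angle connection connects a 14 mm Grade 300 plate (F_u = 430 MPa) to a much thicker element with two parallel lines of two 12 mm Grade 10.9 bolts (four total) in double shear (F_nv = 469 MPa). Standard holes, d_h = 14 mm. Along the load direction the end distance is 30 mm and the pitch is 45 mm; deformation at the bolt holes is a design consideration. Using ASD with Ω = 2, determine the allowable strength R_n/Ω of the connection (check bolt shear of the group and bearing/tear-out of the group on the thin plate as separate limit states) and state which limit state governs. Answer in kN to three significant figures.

212 kN (bolt shear governs)

Bolt shear: A_b = π·12²/4 = 113.1 mm²; R_n = 469 × 113.1 × 4 × 2 / 1000 = 424.3 kN → 424.3 / 2 = 212 kN.
Bearing (1.2 l_c t F_u ≤ 2.4 d t F_u): upper limit = 2.4·12·14·430 / 1000 = 173.4 kN.
  Edge l_c = 30 − 14/2 = 23 → r_n = 166.2 kN; interior l_c = 45 − 14 = 31 → r_n = 173.4 kN.
  R_n,bearing = 2·166.2 + 2·173.4 = 679.1 kN → 679.1 / 2 = 340 kN.
Bolt shear governs: 212 kN.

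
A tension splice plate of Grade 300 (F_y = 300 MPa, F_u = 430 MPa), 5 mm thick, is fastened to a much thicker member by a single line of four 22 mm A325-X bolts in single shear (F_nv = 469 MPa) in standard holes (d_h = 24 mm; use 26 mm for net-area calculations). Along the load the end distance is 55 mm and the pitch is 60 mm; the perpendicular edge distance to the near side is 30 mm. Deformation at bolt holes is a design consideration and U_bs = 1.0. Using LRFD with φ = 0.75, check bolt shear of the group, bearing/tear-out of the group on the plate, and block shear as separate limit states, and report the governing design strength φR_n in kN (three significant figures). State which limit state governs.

Bolt shear: A_b = π·22²/4 = 380.1 mm²; R_n = 469 × 380.1 × 4 × 1 / 1000 = 713.1 kN → 0.75 × 713.1 = 535 kN.
Bearing: edge l_c = 43, r_n = 110.9 kN; interior l_c = 36, r_n = 92.88 kN; R_n = 110.9 + 3·92.88 = 389.6 kN → 292 kN.
Block shear: A_gv = 1175, A_nv = 720, A_nt = 85 mm²; R_n = min(0.6F_uA_nv, 0.6F_yA_gv) + U_bs·F_u·A_nt = 222.3 kN → 167 kN.
Block shear governs: 167 kN.

167 kN (block shear governs)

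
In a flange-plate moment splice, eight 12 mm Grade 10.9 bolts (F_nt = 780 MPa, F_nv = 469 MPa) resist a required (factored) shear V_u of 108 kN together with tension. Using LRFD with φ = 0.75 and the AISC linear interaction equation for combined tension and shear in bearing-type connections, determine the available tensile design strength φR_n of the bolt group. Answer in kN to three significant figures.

A_b = π·12²/4 = 113.1 mm²; f_rv = 108 × 1000 / (8 × 113.1) = 119.4 MPa.
F'_nt = 1.3 F_nt − (F_nt / φF_nv) f_rv = 1.3·780 − (780/(0.75·469))·119.4 = 749.3 MPa, capped at F_nt → F'_nt = 749.3 MPa.
R_n = F'_nt · A_b · n = 749.3 × 113.1 × 8 / 1000 = 678 kN.
Design strength φR_n = 0.75 × 678 = 508 kN.

508 kN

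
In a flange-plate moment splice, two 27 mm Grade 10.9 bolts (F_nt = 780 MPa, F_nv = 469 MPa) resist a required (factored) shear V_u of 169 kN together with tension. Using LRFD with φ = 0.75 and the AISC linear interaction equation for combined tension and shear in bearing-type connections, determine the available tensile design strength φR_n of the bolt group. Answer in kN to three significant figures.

590 kN

A_b = π·27²/4 = 572.6 mm²; f_rv = 169 × 1000 / (2 × 572.6) = 147.6 MPa.
F'_nt = 1.3 F_nt − (F_nt / φF_nv) f_rv = 1.3·780 − (780/(0.75·469))·147.6 = 686.7 MPa, capped at F_nt → F'_nt = 686.7 MPa.
R_n = F'_nt · A_b · n = 686.7 × 572.6 × 2 / 1000 = 786.4 kN.
Design strength φR_n = 0.75 × 786.4 = 590 kN.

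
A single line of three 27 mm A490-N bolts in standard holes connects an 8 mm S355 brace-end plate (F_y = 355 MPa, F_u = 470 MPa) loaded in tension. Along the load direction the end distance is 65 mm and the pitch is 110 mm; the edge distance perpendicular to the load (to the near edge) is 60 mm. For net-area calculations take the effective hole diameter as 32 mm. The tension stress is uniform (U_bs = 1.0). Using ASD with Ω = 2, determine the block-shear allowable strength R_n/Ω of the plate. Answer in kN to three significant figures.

314 kN

Shear plane L_v = 65 + 2·110 = 285 mm; A_gv = 285 × 8 = 2280 mm².
A_nv = (285 − 2.5·32) × 8 = 1640 mm².
A_nt = (60 − 0.5·32) × 8 = 352 mm².
0.6 F_u A_nv = 462.5 kN; 0.6 F_y A_gv = 485.6 kN → shear rupture governs the shear term.
R_n = 462.5 + 1.0 × 470 × 352 / 1000 = 627.9 kN.
Allowable strength R_n/Ω = 627.9 / 2 = 314 kN.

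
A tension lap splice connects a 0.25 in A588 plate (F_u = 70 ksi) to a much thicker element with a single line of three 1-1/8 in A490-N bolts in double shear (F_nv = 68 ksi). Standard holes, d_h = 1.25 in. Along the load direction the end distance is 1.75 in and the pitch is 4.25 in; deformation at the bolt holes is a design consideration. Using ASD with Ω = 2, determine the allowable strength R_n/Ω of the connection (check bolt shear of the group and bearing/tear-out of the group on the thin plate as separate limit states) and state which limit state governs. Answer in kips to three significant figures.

59.1 kips (bearing governs)

Bolt shear: A_b = π·1.125²/4 = 0.994 in²; R_n = 68 × 0.994 × 3 × 2 = 405.6 kips → 405.6 / 2 = 203 kips.
Bearing (1.2 l_c t F_u ≤ 2.4 d t F_u): upper limit = 2.4·1.125·0.25·70 = 47.25 kips.
  Edge l_c = 1.75 − 1.25/2 = 1.125 → r_n = 23.62 kips; interior l_c = 4.25 − 1.25 = 3 → r_n = 47.25 kips.
  R_n,bearing = 1·23.62 + 2·47.25 = 118.1 kips → 118.1 / 2 = 59.1 kips.
Bearing governs: 59.1 kips.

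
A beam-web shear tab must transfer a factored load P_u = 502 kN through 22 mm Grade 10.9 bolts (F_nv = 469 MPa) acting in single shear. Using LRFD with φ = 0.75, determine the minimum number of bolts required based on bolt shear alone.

4 bolts

A_b = π·22²/4 = 380.1 mm².
Per-bolt design strength φR_n = 0.75 × 469 × 380.1 × 1 / 1000 = 133.7 kN.
n ≥ 502 / 133.7 = 3.754 → use 4 bolts.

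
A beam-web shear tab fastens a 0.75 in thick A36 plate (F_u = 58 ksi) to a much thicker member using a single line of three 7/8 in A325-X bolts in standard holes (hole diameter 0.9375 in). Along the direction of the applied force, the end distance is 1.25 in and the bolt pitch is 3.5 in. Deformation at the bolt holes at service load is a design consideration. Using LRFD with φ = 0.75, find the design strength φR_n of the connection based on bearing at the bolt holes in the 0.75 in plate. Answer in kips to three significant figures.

Per bolt r_n = 1.2 l_c t F_u ≤ 2.4 d t F_u; upper limit = 2.4 × 0.875 × 0.75 × 58 = 91.35 kips.
Edge bolt: l_c = 1.25 − 0.9375/2 = 0.7812 in → 1.2 × 0.7812 × 0.75 × 58 = 40.78 → r_n = 40.78 kips.
Interior bolts: l_c = 3.5 − 0.9375 = 2.562 in → 1.2 × 2.562 × 0.75 × 58 = 133.8 → r_n = 91.35 kips.
R_n = 1 × 40.78 + 2 × 91.35 = 223.5 kips.
Design strength φR_n = 0.75 × 223.5 = 168 kips.

168 kips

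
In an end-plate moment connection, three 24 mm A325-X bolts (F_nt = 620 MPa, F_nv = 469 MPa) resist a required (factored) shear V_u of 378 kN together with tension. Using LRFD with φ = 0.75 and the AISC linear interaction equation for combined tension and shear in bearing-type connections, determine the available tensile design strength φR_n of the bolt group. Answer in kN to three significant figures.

A_b = π·24²/4 = 452.4 mm²; f_rv = 378 × 1000 / (3 × 452.4) = 278.5 MPa.
F'_nt = 1.3 F_nt − (F_nt / φF_nv) f_rv = 1.3·620 − (620/(0.75·469))·278.5 = 315.1 MPa, capped at F_nt → F'_nt = 315.1 MPa.
R_n = F'_nt · A_b · n = 315.1 × 452.4 × 3 / 1000 = 427.6 kN.
Design strength φR_n = 0.75 × 427.6 = 321 kN.

321 kN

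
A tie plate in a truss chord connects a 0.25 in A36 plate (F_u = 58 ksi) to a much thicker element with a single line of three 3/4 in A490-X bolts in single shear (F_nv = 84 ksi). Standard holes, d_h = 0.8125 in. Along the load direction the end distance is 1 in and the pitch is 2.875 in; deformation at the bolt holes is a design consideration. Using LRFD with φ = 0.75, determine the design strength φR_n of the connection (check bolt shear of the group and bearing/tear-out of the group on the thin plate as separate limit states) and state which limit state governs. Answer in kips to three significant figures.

Bolt shear: A_b = π·0.75²/4 = 0.4418 in²; R_n = 84 × 0.4418 × 3 × 1 = 111.3 kips → 0.75 × 111.3 = 83.5 kips.
Bearing (1.2 l_c t F_u ≤ 2.4 d t F_u): upper limit = 2.4·0.75·0.25·58 = 26.1 kips.
  Edge l_c = 1 − 0.8125/2 = 0.5938 → r_n = 10.33 kips; interior l_c = 2.875 − 0.8125 = 2.062 → r_n = 26.1 kips.
  R_n,bearing = 1·10.33 + 2·26.1 = 62.53 kips → 0.75 × 62.53 = 46.9 kips.
Bearing governs: 46.9 kips.

46.9 kips (bearing governs)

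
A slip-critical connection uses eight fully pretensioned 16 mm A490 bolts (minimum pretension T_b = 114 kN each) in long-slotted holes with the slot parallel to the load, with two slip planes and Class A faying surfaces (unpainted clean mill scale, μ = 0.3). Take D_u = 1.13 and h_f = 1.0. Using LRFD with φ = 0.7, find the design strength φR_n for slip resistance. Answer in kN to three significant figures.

433 kN

R_n = μ · D_u · h_f · T_b · n_s · n_b = 0.3 × 1.13 × 1.0 × 114 × 2 × 8 = 618.3 kN.
Design strength φR_n = 0.7 × 618.3 = 433 kN.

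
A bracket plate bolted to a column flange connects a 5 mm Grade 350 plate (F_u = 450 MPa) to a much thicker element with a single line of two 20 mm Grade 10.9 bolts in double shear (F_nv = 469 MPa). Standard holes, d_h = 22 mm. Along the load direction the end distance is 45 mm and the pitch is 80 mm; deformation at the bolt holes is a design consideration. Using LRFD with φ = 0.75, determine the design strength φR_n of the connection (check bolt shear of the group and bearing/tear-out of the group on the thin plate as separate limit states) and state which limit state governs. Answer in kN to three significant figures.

150 kN (bearing governs)

Bolt shear: A_b = π·20²/4 = 314.2 mm²; R_n = 469 × 314.2 × 2 × 2 / 1000 = 589.4 kN → 0.75 × 589.4 = 442 kN.
Bearing (1.2 l_c t F_u ≤ 2.4 d t F_u): upper limit = 2.4·20·5·450 / 1000 = 108 kN.
  Edge l_c = 45 − 22/2 = 34 → r_n = 91.8 kN; interior l_c = 80 − 22 = 58 → r_n = 108 kN.
  R_n,bearing = 1·91.8 + 1·108 = 199.8 kN → 0.75 × 199.8 = 150 kN.
Bearing governs: 150 kN.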